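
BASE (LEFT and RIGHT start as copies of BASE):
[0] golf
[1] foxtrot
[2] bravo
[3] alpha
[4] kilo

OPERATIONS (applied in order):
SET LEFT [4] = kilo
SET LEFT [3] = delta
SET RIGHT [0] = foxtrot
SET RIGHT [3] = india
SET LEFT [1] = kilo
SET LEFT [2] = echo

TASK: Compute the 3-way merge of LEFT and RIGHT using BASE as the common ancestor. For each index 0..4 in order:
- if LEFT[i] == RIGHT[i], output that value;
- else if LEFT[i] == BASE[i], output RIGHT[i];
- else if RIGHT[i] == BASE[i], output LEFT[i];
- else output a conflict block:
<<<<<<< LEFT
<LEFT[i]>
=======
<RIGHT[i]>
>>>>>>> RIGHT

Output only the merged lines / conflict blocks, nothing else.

Final LEFT:  [golf, kilo, echo, delta, kilo]
Final RIGHT: [foxtrot, foxtrot, bravo, india, kilo]
i=0: L=golf=BASE, R=foxtrot -> take RIGHT -> foxtrot
i=1: L=kilo, R=foxtrot=BASE -> take LEFT -> kilo
i=2: L=echo, R=bravo=BASE -> take LEFT -> echo
i=3: BASE=alpha L=delta R=india all differ -> CONFLICT
i=4: L=kilo R=kilo -> agree -> kilo

Answer: foxtrot
kilo
echo
<<<<<<< LEFT
delta
=======
india
>>>>>>> RIGHT
kilo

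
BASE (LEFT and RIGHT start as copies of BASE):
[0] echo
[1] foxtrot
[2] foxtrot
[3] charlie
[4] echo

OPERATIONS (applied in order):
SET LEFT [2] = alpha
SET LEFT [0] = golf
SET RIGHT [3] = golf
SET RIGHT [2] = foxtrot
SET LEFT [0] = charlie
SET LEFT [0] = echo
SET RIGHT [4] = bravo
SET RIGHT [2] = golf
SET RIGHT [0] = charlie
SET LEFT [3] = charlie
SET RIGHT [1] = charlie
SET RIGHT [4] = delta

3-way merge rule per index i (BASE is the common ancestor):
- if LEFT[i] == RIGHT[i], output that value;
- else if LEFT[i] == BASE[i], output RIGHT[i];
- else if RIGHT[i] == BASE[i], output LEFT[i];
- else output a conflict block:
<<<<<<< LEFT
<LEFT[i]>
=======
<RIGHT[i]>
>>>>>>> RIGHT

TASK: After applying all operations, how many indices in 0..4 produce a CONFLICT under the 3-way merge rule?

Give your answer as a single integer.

Final LEFT:  [echo, foxtrot, alpha, charlie, echo]
Final RIGHT: [charlie, charlie, golf, golf, delta]
i=0: L=echo=BASE, R=charlie -> take RIGHT -> charlie
i=1: L=foxtrot=BASE, R=charlie -> take RIGHT -> charlie
i=2: BASE=foxtrot L=alpha R=golf all differ -> CONFLICT
i=3: L=charlie=BASE, R=golf -> take RIGHT -> golf
i=4: L=echo=BASE, R=delta -> take RIGHT -> delta
Conflict count: 1

Answer: 1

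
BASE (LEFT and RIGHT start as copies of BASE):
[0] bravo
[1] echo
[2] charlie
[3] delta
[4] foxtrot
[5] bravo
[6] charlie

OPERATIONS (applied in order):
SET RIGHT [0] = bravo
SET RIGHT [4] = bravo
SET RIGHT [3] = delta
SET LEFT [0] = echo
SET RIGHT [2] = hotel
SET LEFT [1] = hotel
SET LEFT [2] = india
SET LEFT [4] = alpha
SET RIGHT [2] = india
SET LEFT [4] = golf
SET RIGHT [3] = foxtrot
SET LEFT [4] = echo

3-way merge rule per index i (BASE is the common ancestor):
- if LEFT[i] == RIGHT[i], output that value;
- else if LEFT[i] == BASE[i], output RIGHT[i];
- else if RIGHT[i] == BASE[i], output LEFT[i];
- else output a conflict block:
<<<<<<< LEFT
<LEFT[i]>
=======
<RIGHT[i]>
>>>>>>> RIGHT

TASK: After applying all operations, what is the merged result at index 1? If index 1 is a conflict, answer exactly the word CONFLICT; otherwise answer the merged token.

Final LEFT:  [echo, hotel, india, delta, echo, bravo, charlie]
Final RIGHT: [bravo, echo, india, foxtrot, bravo, bravo, charlie]
i=0: L=echo, R=bravo=BASE -> take LEFT -> echo
i=1: L=hotel, R=echo=BASE -> take LEFT -> hotel
i=2: L=india R=india -> agree -> india
i=3: L=delta=BASE, R=foxtrot -> take RIGHT -> foxtrot
i=4: BASE=foxtrot L=echo R=bravo all differ -> CONFLICT
i=5: L=bravo R=bravo -> agree -> bravo
i=6: L=charlie R=charlie -> agree -> charlie
Index 1 -> hotel

Answer: hotel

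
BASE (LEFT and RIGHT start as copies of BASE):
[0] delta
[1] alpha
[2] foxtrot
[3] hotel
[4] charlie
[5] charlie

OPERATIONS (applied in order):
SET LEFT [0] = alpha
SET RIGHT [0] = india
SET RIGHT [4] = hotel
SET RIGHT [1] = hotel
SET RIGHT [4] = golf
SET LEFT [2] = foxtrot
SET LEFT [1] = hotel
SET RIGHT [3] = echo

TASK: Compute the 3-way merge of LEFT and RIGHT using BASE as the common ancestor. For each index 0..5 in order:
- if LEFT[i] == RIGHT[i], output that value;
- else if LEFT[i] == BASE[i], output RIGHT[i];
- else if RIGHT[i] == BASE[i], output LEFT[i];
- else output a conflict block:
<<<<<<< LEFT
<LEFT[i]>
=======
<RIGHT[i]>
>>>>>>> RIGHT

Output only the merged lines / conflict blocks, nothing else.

Final LEFT:  [alpha, hotel, foxtrot, hotel, charlie, charlie]
Final RIGHT: [india, hotel, foxtrot, echo, golf, charlie]
i=0: BASE=delta L=alpha R=india all differ -> CONFLICT
i=1: L=hotel R=hotel -> agree -> hotel
i=2: L=foxtrot R=foxtrot -> agree -> foxtrot
i=3: L=hotel=BASE, R=echo -> take RIGHT -> echo
i=4: L=charlie=BASE, R=golf -> take RIGHT -> golf
i=5: L=charlie R=charlie -> agree -> charlie

Answer: <<<<<<< LEFT
alpha
=======
india
>>>>>>> RIGHT
hotel
foxtrot
echo
golf
charlie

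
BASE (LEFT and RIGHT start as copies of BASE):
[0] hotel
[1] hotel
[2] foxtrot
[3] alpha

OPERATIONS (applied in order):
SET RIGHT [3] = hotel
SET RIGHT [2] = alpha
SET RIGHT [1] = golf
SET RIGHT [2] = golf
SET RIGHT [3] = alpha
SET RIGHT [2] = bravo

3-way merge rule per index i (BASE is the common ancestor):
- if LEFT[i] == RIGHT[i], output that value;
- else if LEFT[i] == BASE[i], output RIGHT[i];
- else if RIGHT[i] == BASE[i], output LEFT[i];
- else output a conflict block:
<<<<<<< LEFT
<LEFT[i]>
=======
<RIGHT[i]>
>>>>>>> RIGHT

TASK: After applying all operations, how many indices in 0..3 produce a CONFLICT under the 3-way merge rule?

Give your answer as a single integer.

Answer: 0

Derivation:
Final LEFT:  [hotel, hotel, foxtrot, alpha]
Final RIGHT: [hotel, golf, bravo, alpha]
i=0: L=hotel R=hotel -> agree -> hotel
i=1: L=hotel=BASE, R=golf -> take RIGHT -> golf
i=2: L=foxtrot=BASE, R=bravo -> take RIGHT -> bravo
i=3: L=alpha R=alpha -> agree -> alpha
Conflict count: 0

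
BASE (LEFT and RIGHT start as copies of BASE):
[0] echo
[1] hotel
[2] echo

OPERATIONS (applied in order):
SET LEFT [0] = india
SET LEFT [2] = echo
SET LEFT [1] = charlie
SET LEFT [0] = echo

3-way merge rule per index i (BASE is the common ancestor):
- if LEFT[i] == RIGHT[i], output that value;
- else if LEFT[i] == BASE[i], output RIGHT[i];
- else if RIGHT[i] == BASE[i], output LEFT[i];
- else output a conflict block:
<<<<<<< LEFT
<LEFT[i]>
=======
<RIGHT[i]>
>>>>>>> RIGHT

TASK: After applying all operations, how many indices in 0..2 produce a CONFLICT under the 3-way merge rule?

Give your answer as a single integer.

Final LEFT:  [echo, charlie, echo]
Final RIGHT: [echo, hotel, echo]
i=0: L=echo R=echo -> agree -> echo
i=1: L=charlie, R=hotel=BASE -> take LEFT -> charlie
i=2: L=echo R=echo -> agree -> echo
Conflict count: 0

Answer: 0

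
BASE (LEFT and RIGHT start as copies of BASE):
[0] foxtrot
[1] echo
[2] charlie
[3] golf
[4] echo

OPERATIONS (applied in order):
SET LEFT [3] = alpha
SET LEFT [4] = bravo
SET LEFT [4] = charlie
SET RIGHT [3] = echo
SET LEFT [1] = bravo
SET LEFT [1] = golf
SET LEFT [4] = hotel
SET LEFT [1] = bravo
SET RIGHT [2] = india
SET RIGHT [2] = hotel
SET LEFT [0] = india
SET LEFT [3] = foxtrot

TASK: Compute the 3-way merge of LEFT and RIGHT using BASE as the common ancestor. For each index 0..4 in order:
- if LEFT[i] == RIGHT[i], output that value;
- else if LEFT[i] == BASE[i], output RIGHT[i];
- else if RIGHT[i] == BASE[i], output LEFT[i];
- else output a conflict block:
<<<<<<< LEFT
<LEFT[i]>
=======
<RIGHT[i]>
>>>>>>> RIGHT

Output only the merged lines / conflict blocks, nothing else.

Final LEFT:  [india, bravo, charlie, foxtrot, hotel]
Final RIGHT: [foxtrot, echo, hotel, echo, echo]
i=0: L=india, R=foxtrot=BASE -> take LEFT -> india
i=1: L=bravo, R=echo=BASE -> take LEFT -> bravo
i=2: L=charlie=BASE, R=hotel -> take RIGHT -> hotel
i=3: BASE=golf L=foxtrot R=echo all differ -> CONFLICT
i=4: L=hotel, R=echo=BASE -> take LEFT -> hotel

Answer: india
bravo
hotel
<<<<<<< LEFT
foxtrot
=======
echo
>>>>>>> RIGHT
hotel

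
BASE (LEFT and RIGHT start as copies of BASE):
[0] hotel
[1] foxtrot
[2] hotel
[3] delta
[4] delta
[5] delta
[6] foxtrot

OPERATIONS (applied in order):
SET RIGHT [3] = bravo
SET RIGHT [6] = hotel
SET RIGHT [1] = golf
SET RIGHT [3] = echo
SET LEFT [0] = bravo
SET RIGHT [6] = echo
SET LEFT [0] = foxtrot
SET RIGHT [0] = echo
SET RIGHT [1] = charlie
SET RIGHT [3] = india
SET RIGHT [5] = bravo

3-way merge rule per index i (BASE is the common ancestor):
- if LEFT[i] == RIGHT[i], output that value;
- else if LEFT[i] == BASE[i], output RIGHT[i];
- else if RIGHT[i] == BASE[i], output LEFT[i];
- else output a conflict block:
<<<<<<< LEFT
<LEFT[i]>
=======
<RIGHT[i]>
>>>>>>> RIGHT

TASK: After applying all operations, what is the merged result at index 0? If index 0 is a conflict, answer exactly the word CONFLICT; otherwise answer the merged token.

Answer: CONFLICT

Derivation:
Final LEFT:  [foxtrot, foxtrot, hotel, delta, delta, delta, foxtrot]
Final RIGHT: [echo, charlie, hotel, india, delta, bravo, echo]
i=0: BASE=hotel L=foxtrot R=echo all differ -> CONFLICT
i=1: L=foxtrot=BASE, R=charlie -> take RIGHT -> charlie
i=2: L=hotel R=hotel -> agree -> hotel
i=3: L=delta=BASE, R=india -> take RIGHT -> india
i=4: L=delta R=delta -> agree -> delta
i=5: L=delta=BASE, R=bravo -> take RIGHT -> bravo
i=6: L=foxtrot=BASE, R=echo -> take RIGHT -> echo
Index 0 -> CONFLICT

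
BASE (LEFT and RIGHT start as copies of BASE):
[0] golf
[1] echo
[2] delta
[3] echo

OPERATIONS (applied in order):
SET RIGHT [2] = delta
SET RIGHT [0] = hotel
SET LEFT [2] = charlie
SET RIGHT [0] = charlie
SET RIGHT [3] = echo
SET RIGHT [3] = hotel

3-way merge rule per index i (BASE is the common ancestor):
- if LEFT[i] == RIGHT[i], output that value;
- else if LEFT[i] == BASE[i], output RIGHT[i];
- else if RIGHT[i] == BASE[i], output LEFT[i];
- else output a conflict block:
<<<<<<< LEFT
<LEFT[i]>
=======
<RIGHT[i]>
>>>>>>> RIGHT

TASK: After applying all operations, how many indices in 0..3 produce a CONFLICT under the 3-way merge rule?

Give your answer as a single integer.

Answer: 0

Derivation:
Final LEFT:  [golf, echo, charlie, echo]
Final RIGHT: [charlie, echo, delta, hotel]
i=0: L=golf=BASE, R=charlie -> take RIGHT -> charlie
i=1: L=echo R=echo -> agree -> echo
i=2: L=charlie, R=delta=BASE -> take LEFT -> charlie
i=3: L=echo=BASE, R=hotel -> take RIGHT -> hotel
Conflict count: 0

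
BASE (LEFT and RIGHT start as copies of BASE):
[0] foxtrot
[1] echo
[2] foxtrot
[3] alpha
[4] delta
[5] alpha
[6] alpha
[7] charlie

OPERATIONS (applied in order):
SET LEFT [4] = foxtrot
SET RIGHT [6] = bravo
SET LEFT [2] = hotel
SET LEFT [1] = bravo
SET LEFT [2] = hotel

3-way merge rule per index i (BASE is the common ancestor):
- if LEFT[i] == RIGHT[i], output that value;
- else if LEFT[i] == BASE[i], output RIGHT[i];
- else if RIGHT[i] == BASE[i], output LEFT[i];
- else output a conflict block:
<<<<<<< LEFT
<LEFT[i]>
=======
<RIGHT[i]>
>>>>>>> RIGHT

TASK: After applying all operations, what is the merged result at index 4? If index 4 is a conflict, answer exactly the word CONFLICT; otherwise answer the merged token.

Final LEFT:  [foxtrot, bravo, hotel, alpha, foxtrot, alpha, alpha, charlie]
Final RIGHT: [foxtrot, echo, foxtrot, alpha, delta, alpha, bravo, charlie]
i=0: L=foxtrot R=foxtrot -> agree -> foxtrot
i=1: L=bravo, R=echo=BASE -> take LEFT -> bravo
i=2: L=hotel, R=foxtrot=BASE -> take LEFT -> hotel
i=3: L=alpha R=alpha -> agree -> alpha
i=4: L=foxtrot, R=delta=BASE -> take LEFT -> foxtrot
i=5: L=alpha R=alpha -> agree -> alpha
i=6: L=alpha=BASE, R=bravo -> take RIGHT -> bravo
i=7: L=charlie R=charlie -> agree -> charlie
Index 4 -> foxtrot

Answer: foxtrot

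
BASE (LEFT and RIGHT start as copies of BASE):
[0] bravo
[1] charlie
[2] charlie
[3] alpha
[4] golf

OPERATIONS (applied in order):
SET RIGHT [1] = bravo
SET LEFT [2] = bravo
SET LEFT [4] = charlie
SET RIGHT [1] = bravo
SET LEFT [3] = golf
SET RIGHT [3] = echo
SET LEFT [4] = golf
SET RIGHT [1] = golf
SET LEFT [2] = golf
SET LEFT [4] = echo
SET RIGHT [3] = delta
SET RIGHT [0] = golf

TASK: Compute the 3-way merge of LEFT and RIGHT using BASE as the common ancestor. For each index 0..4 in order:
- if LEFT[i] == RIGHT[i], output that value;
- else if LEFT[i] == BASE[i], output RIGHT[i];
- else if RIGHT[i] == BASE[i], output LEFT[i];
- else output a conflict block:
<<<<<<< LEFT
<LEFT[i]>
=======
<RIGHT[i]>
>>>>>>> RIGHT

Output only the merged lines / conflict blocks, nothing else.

Final LEFT:  [bravo, charlie, golf, golf, echo]
Final RIGHT: [golf, golf, charlie, delta, golf]
i=0: L=bravo=BASE, R=golf -> take RIGHT -> golf
i=1: L=charlie=BASE, R=golf -> take RIGHT -> golf
i=2: L=golf, R=charlie=BASE -> take LEFT -> golf
i=3: BASE=alpha L=golf R=delta all differ -> CONFLICT
i=4: L=echo, R=golf=BASE -> take LEFT -> echo

Answer: golf
golf
golf
<<<<<<< LEFT
golf
=======
delta
>>>>>>> RIGHT
echo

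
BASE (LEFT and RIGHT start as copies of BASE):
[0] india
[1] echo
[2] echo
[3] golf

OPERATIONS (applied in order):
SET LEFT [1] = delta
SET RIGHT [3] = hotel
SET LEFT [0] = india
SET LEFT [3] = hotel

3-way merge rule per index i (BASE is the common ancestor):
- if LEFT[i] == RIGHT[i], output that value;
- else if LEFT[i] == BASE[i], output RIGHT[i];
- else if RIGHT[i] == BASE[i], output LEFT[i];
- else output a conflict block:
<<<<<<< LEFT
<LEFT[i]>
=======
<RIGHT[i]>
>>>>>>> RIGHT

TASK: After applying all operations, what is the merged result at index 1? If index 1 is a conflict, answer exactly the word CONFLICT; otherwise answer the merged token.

Answer: delta

Derivation:
Final LEFT:  [india, delta, echo, hotel]
Final RIGHT: [india, echo, echo, hotel]
i=0: L=india R=india -> agree -> india
i=1: L=delta, R=echo=BASE -> take LEFT -> delta
i=2: L=echo R=echo -> agree -> echo
i=3: L=hotel R=hotel -> agree -> hotel
Index 1 -> delta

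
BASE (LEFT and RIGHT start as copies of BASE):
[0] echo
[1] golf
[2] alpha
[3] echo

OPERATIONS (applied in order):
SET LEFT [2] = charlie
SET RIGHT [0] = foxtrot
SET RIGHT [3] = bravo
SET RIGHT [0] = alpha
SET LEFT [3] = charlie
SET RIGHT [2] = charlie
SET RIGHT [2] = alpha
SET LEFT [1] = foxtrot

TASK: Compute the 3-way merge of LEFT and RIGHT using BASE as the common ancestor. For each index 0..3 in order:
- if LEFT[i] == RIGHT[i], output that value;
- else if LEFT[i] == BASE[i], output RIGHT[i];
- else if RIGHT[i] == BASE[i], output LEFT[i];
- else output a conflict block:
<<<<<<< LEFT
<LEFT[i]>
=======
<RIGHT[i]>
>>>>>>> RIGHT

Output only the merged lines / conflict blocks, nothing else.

Final LEFT:  [echo, foxtrot, charlie, charlie]
Final RIGHT: [alpha, golf, alpha, bravo]
i=0: L=echo=BASE, R=alpha -> take RIGHT -> alpha
i=1: L=foxtrot, R=golf=BASE -> take LEFT -> foxtrot
i=2: L=charlie, R=alpha=BASE -> take LEFT -> charlie
i=3: BASE=echo L=charlie R=bravo all differ -> CONFLICT

Answer: alpha
foxtrot
charlie
<<<<<<< LEFT
charlie
=======
bravo
>>>>>>> RIGHT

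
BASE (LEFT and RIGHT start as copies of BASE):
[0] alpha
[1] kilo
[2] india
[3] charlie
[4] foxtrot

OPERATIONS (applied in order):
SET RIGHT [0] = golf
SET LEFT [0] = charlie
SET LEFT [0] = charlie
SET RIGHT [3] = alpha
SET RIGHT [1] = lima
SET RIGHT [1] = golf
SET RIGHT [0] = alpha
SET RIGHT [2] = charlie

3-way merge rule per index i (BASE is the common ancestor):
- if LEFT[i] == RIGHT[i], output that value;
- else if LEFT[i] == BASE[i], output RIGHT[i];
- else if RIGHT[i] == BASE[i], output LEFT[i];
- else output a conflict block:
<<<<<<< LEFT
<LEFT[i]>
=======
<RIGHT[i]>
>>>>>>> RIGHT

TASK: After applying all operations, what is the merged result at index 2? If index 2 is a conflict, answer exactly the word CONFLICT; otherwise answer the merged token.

Final LEFT:  [charlie, kilo, india, charlie, foxtrot]
Final RIGHT: [alpha, golf, charlie, alpha, foxtrot]
i=0: L=charlie, R=alpha=BASE -> take LEFT -> charlie
i=1: L=kilo=BASE, R=golf -> take RIGHT -> golf
i=2: L=india=BASE, R=charlie -> take RIGHT -> charlie
i=3: L=charlie=BASE, R=alpha -> take RIGHT -> alpha
i=4: L=foxtrot R=foxtrot -> agree -> foxtrot
Index 2 -> charlie

Answer: charlie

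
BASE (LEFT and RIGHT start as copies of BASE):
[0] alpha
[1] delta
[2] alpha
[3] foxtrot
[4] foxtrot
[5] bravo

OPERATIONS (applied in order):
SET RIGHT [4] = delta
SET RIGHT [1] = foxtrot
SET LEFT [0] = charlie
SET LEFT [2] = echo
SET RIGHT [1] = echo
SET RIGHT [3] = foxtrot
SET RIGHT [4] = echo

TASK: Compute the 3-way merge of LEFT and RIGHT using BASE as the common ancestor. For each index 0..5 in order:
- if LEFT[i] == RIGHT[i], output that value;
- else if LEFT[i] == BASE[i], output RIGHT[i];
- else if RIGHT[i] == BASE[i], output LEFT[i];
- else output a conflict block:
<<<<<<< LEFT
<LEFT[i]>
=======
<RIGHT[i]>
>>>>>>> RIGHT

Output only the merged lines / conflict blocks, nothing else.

Final LEFT:  [charlie, delta, echo, foxtrot, foxtrot, bravo]
Final RIGHT: [alpha, echo, alpha, foxtrot, echo, bravo]
i=0: L=charlie, R=alpha=BASE -> take LEFT -> charlie
i=1: L=delta=BASE, R=echo -> take RIGHT -> echo
i=2: L=echo, R=alpha=BASE -> take LEFT -> echo
i=3: L=foxtrot R=foxtrot -> agree -> foxtrot
i=4: L=foxtrot=BASE, R=echo -> take RIGHT -> echo
i=5: L=bravo R=bravo -> agree -> bravo

Answer: charlie
echo
echo
foxtrot
echo
bravo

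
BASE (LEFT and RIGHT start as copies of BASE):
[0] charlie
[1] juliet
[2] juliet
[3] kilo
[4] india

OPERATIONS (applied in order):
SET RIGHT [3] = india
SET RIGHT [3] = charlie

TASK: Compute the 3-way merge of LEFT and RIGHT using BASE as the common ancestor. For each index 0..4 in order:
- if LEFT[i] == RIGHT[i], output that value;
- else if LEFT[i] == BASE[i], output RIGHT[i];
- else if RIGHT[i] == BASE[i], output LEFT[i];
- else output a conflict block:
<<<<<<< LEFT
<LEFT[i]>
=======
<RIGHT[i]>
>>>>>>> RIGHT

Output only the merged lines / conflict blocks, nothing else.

Answer: charlie
juliet
juliet
charlie
india

Derivation:
Final LEFT:  [charlie, juliet, juliet, kilo, india]
Final RIGHT: [charlie, juliet, juliet, charlie, india]
i=0: L=charlie R=charlie -> agree -> charlie
i=1: L=juliet R=juliet -> agree -> juliet
i=2: L=juliet R=juliet -> agree -> juliet
i=3: L=kilo=BASE, R=charlie -> take RIGHT -> charlie
i=4: L=india R=india -> agree -> india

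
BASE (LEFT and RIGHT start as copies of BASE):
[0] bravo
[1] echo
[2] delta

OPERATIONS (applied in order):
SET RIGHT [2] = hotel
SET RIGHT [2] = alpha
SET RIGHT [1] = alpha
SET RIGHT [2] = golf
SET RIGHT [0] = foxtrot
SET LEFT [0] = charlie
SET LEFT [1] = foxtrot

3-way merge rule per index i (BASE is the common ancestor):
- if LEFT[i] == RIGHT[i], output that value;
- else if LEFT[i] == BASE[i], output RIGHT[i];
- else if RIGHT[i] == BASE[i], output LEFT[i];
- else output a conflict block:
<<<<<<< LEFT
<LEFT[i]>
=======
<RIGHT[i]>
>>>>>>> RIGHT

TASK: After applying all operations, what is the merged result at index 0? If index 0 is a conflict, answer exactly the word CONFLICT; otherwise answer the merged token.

Answer: CONFLICT

Derivation:
Final LEFT:  [charlie, foxtrot, delta]
Final RIGHT: [foxtrot, alpha, golf]
i=0: BASE=bravo L=charlie R=foxtrot all differ -> CONFLICT
i=1: BASE=echo L=foxtrot R=alpha all differ -> CONFLICT
i=2: L=delta=BASE, R=golf -> take RIGHT -> golf
Index 0 -> CONFLICT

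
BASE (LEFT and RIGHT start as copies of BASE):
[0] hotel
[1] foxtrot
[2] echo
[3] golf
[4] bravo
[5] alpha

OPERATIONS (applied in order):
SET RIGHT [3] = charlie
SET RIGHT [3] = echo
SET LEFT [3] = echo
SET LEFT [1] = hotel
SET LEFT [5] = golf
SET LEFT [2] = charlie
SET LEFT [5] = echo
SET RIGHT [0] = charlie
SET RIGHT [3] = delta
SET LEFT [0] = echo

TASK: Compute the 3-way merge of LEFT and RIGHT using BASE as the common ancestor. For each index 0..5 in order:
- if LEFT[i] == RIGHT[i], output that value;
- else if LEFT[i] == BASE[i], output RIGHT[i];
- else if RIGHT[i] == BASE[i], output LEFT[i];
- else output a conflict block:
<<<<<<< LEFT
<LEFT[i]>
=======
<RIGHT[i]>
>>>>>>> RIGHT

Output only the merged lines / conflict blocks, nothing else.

Answer: <<<<<<< LEFT
echo
=======
charlie
>>>>>>> RIGHT
hotel
charlie
<<<<<<< LEFT
echo
=======
delta
>>>>>>> RIGHT
bravo
echo

Derivation:
Final LEFT:  [echo, hotel, charlie, echo, bravo, echo]
Final RIGHT: [charlie, foxtrot, echo, delta, bravo, alpha]
i=0: BASE=hotel L=echo R=charlie all differ -> CONFLICT
i=1: L=hotel, R=foxtrot=BASE -> take LEFT -> hotel
i=2: L=charlie, R=echo=BASE -> take LEFT -> charlie
i=3: BASE=golf L=echo R=delta all differ -> CONFLICT
i=4: L=bravo R=bravo -> agree -> bravo
i=5: L=echo, R=alpha=BASE -> take LEFT -> echo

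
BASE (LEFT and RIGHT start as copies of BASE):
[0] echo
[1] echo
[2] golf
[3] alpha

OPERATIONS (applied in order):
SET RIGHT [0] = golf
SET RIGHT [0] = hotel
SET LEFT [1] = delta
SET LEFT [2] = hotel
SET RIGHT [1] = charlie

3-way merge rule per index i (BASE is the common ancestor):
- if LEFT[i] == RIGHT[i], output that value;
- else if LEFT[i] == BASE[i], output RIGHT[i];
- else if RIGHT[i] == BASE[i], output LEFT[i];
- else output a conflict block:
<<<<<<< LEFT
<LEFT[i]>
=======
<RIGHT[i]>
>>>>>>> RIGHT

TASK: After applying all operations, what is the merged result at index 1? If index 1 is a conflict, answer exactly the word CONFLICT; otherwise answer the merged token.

Answer: CONFLICT

Derivation:
Final LEFT:  [echo, delta, hotel, alpha]
Final RIGHT: [hotel, charlie, golf, alpha]
i=0: L=echo=BASE, R=hotel -> take RIGHT -> hotel
i=1: BASE=echo L=delta R=charlie all differ -> CONFLICT
i=2: L=hotel, R=golf=BASE -> take LEFT -> hotel
i=3: L=alpha R=alpha -> agree -> alpha
Index 1 -> CONFLICT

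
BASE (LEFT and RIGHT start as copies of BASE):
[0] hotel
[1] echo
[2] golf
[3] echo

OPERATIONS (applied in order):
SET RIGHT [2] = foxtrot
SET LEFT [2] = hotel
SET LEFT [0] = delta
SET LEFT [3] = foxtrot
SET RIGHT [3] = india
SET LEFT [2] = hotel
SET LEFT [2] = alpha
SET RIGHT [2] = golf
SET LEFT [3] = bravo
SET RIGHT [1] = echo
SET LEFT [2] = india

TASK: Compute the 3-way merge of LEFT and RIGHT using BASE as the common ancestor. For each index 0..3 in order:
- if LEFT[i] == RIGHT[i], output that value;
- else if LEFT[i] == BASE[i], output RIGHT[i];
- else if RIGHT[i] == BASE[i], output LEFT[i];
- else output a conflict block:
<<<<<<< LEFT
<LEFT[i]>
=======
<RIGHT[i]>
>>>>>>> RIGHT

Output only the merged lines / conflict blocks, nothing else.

Answer: delta
echo
india
<<<<<<< LEFT
bravo
=======
india
>>>>>>> RIGHT

Derivation:
Final LEFT:  [delta, echo, india, bravo]
Final RIGHT: [hotel, echo, golf, india]
i=0: L=delta, R=hotel=BASE -> take LEFT -> delta
i=1: L=echo R=echo -> agree -> echo
i=2: L=india, R=golf=BASE -> take LEFT -> india
i=3: BASE=echo L=bravo R=india all differ -> CONFLICT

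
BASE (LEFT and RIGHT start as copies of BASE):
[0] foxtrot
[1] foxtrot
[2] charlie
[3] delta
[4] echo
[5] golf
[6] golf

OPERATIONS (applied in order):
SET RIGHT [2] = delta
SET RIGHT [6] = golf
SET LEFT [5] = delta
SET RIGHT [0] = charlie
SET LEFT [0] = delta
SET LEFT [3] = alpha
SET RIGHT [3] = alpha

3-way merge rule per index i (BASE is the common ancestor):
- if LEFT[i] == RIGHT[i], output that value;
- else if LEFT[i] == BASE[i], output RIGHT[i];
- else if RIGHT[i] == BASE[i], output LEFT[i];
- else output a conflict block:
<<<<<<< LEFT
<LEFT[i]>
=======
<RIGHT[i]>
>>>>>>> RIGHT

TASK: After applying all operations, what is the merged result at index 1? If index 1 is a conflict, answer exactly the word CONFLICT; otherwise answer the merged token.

Answer: foxtrot

Derivation:
Final LEFT:  [delta, foxtrot, charlie, alpha, echo, delta, golf]
Final RIGHT: [charlie, foxtrot, delta, alpha, echo, golf, golf]
i=0: BASE=foxtrot L=delta R=charlie all differ -> CONFLICT
i=1: L=foxtrot R=foxtrot -> agree -> foxtrot
i=2: L=charlie=BASE, R=delta -> take RIGHT -> delta
i=3: L=alpha R=alpha -> agree -> alpha
i=4: L=echo R=echo -> agree -> echo
i=5: L=delta, R=golf=BASE -> take LEFT -> delta
i=6: L=golf R=golf -> agree -> golf
Index 1 -> foxtrot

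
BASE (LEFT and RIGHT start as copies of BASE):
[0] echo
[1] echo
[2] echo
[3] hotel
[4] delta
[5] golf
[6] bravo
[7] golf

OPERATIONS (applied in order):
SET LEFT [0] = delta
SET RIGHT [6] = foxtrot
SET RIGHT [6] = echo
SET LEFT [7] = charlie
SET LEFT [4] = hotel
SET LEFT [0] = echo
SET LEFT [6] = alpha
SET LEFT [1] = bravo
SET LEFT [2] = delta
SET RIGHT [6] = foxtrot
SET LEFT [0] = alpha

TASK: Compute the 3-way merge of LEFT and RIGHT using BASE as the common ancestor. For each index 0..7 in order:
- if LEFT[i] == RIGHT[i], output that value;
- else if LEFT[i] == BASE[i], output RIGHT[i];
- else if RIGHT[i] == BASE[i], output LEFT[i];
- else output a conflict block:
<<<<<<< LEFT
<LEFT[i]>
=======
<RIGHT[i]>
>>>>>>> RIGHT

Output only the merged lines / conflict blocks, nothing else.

Answer: alpha
bravo
delta
hotel
hotel
golf
<<<<<<< LEFT
alpha
=======
foxtrot
>>>>>>> RIGHT
charlie

Derivation:
Final LEFT:  [alpha, bravo, delta, hotel, hotel, golf, alpha, charlie]
Final RIGHT: [echo, echo, echo, hotel, delta, golf, foxtrot, golf]
i=0: L=alpha, R=echo=BASE -> take LEFT -> alpha
i=1: L=bravo, R=echo=BASE -> take LEFT -> bravo
i=2: L=delta, R=echo=BASE -> take LEFT -> delta
i=3: L=hotel R=hotel -> agree -> hotel
i=4: L=hotel, R=delta=BASE -> take LEFT -> hotel
i=5: L=golf R=golf -> agree -> golf
i=6: BASE=bravo L=alpha R=foxtrot all differ -> CONFLICT
i=7: L=charlie, R=golf=BASE -> take LEFT -> charlie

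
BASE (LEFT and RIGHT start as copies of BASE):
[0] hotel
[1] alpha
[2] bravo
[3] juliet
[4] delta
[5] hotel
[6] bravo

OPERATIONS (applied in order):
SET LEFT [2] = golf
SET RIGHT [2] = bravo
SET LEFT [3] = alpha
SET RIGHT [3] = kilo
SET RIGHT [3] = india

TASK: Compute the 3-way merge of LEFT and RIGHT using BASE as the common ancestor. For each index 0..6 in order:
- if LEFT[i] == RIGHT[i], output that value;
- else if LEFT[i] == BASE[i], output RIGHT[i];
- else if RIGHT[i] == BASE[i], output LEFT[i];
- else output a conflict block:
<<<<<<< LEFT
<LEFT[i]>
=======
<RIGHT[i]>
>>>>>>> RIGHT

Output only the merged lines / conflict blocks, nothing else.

Answer: hotel
alpha
golf
<<<<<<< LEFT
alpha
=======
india
>>>>>>> RIGHT
delta
hotel
bravo

Derivation:
Final LEFT:  [hotel, alpha, golf, alpha, delta, hotel, bravo]
Final RIGHT: [hotel, alpha, bravo, india, delta, hotel, bravo]
i=0: L=hotel R=hotel -> agree -> hotel
i=1: L=alpha R=alpha -> agree -> alpha
i=2: L=golf, R=bravo=BASE -> take LEFT -> golf
i=3: BASE=juliet L=alpha R=india all differ -> CONFLICT
i=4: L=delta R=delta -> agree -> delta
i=5: L=hotel R=hotel -> agree -> hotel
i=6: L=bravo R=bravo -> agree -> bravo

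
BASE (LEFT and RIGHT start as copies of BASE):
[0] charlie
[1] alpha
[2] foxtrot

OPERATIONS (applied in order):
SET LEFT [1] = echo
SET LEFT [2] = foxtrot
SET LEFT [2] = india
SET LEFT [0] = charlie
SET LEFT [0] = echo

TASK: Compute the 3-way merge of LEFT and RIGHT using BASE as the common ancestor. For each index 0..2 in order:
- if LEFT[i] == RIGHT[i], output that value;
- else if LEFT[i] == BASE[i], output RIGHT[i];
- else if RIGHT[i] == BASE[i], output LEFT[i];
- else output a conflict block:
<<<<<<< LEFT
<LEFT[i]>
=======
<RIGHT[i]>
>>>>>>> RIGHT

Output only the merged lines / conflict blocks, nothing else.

Final LEFT:  [echo, echo, india]
Final RIGHT: [charlie, alpha, foxtrot]
i=0: L=echo, R=charlie=BASE -> take LEFT -> echo
i=1: L=echo, R=alpha=BASE -> take LEFT -> echo
i=2: L=india, R=foxtrot=BASE -> take LEFT -> india

Answer: echo
echo
india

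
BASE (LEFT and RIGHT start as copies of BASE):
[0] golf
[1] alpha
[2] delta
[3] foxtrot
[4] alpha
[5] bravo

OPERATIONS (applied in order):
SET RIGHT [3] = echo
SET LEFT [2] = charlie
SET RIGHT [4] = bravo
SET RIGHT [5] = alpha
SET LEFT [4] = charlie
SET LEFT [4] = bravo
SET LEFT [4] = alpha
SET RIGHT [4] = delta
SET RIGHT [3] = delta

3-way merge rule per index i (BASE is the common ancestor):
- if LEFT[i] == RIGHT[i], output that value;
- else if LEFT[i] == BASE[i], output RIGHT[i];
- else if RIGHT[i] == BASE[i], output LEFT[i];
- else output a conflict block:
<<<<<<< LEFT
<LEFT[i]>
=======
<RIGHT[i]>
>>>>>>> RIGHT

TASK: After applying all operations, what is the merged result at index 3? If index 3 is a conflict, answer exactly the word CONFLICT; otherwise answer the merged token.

Final LEFT:  [golf, alpha, charlie, foxtrot, alpha, bravo]
Final RIGHT: [golf, alpha, delta, delta, delta, alpha]
i=0: L=golf R=golf -> agree -> golf
i=1: L=alpha R=alpha -> agree -> alpha
i=2: L=charlie, R=delta=BASE -> take LEFT -> charlie
i=3: L=foxtrot=BASE, R=delta -> take RIGHT -> delta
i=4: L=alpha=BASE, R=delta -> take RIGHT -> delta
i=5: L=bravo=BASE, R=alpha -> take RIGHT -> alpha
Index 3 -> delta

Answer: delta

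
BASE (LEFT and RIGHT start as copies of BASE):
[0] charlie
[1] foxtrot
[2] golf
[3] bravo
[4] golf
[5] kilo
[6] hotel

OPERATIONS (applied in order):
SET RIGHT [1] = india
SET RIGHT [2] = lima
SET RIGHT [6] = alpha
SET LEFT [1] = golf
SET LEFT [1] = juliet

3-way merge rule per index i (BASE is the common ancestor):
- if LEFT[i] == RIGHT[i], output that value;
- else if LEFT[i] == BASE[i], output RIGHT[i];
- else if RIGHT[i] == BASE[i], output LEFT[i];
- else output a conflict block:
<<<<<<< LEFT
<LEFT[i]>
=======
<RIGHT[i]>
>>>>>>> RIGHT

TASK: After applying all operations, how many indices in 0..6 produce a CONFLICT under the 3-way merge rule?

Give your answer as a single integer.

Answer: 1

Derivation:
Final LEFT:  [charlie, juliet, golf, bravo, golf, kilo, hotel]
Final RIGHT: [charlie, india, lima, bravo, golf, kilo, alpha]
i=0: L=charlie R=charlie -> agree -> charlie
i=1: BASE=foxtrot L=juliet R=india all differ -> CONFLICT
i=2: L=golf=BASE, R=lima -> take RIGHT -> lima
i=3: L=bravo R=bravo -> agree -> bravo
i=4: L=golf R=golf -> agree -> golf
i=5: L=kilo R=kilo -> agree -> kilo
i=6: L=hotel=BASE, R=alpha -> take RIGHT -> alpha
Conflict count: 1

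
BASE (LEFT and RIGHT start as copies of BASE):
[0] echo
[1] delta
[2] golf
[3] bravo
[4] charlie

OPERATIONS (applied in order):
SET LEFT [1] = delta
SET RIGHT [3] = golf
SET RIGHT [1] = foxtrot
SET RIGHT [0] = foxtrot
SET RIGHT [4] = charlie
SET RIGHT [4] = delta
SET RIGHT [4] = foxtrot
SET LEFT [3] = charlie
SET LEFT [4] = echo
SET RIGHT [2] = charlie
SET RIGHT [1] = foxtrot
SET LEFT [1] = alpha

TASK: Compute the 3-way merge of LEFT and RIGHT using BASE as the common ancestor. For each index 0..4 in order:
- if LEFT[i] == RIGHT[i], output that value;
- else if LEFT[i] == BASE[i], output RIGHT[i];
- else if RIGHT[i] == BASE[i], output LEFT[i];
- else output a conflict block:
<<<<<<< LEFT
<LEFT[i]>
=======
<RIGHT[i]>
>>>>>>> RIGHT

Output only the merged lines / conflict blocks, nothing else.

Final LEFT:  [echo, alpha, golf, charlie, echo]
Final RIGHT: [foxtrot, foxtrot, charlie, golf, foxtrot]
i=0: L=echo=BASE, R=foxtrot -> take RIGHT -> foxtrot
i=1: BASE=delta L=alpha R=foxtrot all differ -> CONFLICT
i=2: L=golf=BASE, R=charlie -> take RIGHT -> charlie
i=3: BASE=bravo L=charlie R=golf all differ -> CONFLICT
i=4: BASE=charlie L=echo R=foxtrot all differ -> CONFLICT

Answer: foxtrot
<<<<<<< LEFT
alpha
=======
foxtrot
>>>>>>> RIGHT
charlie
<<<<<<< LEFT
charlie
=======
golf
>>>>>>> RIGHT
<<<<<<< LEFT
echo
=======
foxtrot
>>>>>>> RIGHT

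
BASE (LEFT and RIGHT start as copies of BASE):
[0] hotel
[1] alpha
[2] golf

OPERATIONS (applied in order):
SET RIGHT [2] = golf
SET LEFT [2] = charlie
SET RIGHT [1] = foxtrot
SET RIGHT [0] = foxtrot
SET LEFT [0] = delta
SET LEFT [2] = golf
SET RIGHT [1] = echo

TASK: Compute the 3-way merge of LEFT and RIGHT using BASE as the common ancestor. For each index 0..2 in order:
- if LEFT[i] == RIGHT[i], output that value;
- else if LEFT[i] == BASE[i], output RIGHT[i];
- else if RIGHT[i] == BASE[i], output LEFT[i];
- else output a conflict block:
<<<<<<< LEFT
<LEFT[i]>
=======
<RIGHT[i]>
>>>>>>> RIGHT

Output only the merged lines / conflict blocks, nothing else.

Answer: <<<<<<< LEFT
delta
=======
foxtrot
>>>>>>> RIGHT
echo
golf

Derivation:
Final LEFT:  [delta, alpha, golf]
Final RIGHT: [foxtrot, echo, golf]
i=0: BASE=hotel L=delta R=foxtrot all differ -> CONFLICT
i=1: L=alpha=BASE, R=echo -> take RIGHT -> echo
i=2: L=golf R=golf -> agree -> golf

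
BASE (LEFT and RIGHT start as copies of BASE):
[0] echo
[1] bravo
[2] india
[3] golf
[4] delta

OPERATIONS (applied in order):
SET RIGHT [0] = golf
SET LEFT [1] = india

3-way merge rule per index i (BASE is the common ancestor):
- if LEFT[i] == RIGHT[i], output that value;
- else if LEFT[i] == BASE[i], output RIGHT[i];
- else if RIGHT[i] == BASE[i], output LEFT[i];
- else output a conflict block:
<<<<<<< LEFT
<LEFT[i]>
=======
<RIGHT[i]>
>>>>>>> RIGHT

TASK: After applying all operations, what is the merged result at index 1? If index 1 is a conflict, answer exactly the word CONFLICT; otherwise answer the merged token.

Final LEFT:  [echo, india, india, golf, delta]
Final RIGHT: [golf, bravo, india, golf, delta]
i=0: L=echo=BASE, R=golf -> take RIGHT -> golf
i=1: L=india, R=bravo=BASE -> take LEFT -> india
i=2: L=india R=india -> agree -> india
i=3: L=golf R=golf -> agree -> golf
i=4: L=delta R=delta -> agree -> delta
Index 1 -> india

Answer: india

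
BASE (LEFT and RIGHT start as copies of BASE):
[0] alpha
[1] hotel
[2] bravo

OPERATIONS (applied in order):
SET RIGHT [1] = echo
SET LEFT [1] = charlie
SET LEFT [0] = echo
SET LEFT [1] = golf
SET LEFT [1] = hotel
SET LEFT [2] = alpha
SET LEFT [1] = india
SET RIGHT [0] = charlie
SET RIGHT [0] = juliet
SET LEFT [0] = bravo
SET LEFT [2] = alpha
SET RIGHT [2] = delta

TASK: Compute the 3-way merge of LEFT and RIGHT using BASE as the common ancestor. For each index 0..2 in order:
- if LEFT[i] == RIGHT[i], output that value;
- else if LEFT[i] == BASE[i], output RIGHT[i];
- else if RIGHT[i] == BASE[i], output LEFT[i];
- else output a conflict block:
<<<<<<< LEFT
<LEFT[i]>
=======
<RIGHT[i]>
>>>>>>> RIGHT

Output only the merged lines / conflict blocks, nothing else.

Final LEFT:  [bravo, india, alpha]
Final RIGHT: [juliet, echo, delta]
i=0: BASE=alpha L=bravo R=juliet all differ -> CONFLICT
i=1: BASE=hotel L=india R=echo all differ -> CONFLICT
i=2: BASE=bravo L=alpha R=delta all differ -> CONFLICT

Answer: <<<<<<< LEFT
bravo
=======
juliet
>>>>>>> RIGHT
<<<<<<< LEFT
india
=======
echo
>>>>>>> RIGHT
<<<<<<< LEFT
alpha
=======
delta
>>>>>>> RIGHT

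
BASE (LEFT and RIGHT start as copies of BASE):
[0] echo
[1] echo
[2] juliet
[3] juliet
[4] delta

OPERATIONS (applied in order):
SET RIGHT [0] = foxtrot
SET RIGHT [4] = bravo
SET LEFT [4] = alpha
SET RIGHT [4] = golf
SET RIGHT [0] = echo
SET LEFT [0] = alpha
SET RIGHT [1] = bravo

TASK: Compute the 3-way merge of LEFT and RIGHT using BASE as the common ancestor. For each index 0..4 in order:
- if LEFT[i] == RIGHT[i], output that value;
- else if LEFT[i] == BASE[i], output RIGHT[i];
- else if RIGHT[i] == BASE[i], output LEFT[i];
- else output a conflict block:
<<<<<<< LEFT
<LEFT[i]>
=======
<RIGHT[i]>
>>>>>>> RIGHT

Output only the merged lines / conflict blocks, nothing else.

Final LEFT:  [alpha, echo, juliet, juliet, alpha]
Final RIGHT: [echo, bravo, juliet, juliet, golf]
i=0: L=alpha, R=echo=BASE -> take LEFT -> alpha
i=1: L=echo=BASE, R=bravo -> take RIGHT -> bravo
i=2: L=juliet R=juliet -> agree -> juliet
i=3: L=juliet R=juliet -> agree -> juliet
i=4: BASE=delta L=alpha R=golf all differ -> CONFLICT

Answer: alpha
bravo
juliet
juliet
<<<<<<< LEFT
alpha
=======
golf
>>>>>>> RIGHT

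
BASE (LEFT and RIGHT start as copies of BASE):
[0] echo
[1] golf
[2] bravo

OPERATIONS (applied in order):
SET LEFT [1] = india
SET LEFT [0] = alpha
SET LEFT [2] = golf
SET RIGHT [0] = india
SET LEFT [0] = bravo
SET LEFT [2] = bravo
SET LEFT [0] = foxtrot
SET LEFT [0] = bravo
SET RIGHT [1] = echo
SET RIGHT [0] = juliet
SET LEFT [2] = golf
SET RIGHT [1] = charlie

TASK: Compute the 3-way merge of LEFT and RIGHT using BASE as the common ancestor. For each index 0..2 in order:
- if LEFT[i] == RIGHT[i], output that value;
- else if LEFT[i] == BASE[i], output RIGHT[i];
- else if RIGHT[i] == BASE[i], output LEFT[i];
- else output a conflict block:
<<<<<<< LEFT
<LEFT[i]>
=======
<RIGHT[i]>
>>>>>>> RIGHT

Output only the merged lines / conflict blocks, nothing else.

Answer: <<<<<<< LEFT
bravo
=======
juliet
>>>>>>> RIGHT
<<<<<<< LEFT
india
=======
charlie
>>>>>>> RIGHT
golf

Derivation:
Final LEFT:  [bravo, india, golf]
Final RIGHT: [juliet, charlie, bravo]
i=0: BASE=echo L=bravo R=juliet all differ -> CONFLICT
i=1: BASE=golf L=india R=charlie all differ -> CONFLICT
i=2: L=golf, R=bravo=BASE -> take LEFT -> golf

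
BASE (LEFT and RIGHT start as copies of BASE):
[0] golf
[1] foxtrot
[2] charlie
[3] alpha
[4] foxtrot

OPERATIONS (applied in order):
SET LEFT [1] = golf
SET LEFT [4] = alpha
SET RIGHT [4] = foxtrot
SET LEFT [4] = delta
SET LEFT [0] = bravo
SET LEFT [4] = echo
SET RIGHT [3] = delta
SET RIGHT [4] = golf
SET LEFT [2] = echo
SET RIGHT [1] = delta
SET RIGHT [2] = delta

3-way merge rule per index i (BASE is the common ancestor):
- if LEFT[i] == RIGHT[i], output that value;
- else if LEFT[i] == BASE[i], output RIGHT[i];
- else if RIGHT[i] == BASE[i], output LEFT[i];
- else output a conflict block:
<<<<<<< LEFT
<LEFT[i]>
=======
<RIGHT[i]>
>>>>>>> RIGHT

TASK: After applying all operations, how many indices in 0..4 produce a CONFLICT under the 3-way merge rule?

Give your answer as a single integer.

Final LEFT:  [bravo, golf, echo, alpha, echo]
Final RIGHT: [golf, delta, delta, delta, golf]
i=0: L=bravo, R=golf=BASE -> take LEFT -> bravo
i=1: BASE=foxtrot L=golf R=delta all differ -> CONFLICT
i=2: BASE=charlie L=echo R=delta all differ -> CONFLICT
i=3: L=alpha=BASE, R=delta -> take RIGHT -> delta
i=4: BASE=foxtrot L=echo R=golf all differ -> CONFLICT
Conflict count: 3

Answer: 3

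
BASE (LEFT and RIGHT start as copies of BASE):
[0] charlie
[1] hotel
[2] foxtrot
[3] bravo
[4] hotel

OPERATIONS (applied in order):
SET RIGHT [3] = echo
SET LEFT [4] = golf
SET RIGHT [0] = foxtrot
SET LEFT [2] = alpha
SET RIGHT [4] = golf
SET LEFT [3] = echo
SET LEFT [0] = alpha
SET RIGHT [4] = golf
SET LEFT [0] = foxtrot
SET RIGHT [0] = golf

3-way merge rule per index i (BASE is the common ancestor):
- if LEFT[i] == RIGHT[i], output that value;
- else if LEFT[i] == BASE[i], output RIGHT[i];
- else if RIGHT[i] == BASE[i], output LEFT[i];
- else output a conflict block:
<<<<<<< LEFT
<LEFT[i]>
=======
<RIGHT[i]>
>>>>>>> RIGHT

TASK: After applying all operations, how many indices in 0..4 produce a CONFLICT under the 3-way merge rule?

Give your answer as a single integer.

Final LEFT:  [foxtrot, hotel, alpha, echo, golf]
Final RIGHT: [golf, hotel, foxtrot, echo, golf]
i=0: BASE=charlie L=foxtrot R=golf all differ -> CONFLICT
i=1: L=hotel R=hotel -> agree -> hotel
i=2: L=alpha, R=foxtrot=BASE -> take LEFT -> alpha
i=3: L=echo R=echo -> agree -> echo
i=4: L=golf R=golf -> agree -> golf
Conflict count: 1

Answer: 1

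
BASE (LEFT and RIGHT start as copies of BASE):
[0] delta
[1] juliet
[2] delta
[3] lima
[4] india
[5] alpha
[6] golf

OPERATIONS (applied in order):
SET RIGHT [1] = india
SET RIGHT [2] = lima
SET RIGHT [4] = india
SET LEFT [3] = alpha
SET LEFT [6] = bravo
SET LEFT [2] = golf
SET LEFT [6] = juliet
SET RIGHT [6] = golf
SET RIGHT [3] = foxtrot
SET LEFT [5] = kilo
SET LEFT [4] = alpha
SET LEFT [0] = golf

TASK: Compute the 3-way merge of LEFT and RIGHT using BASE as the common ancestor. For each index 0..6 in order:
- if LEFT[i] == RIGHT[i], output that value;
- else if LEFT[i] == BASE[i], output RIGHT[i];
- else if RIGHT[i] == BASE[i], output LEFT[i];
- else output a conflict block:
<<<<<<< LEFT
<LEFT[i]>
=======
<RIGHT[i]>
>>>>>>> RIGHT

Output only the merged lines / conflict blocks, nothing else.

Final LEFT:  [golf, juliet, golf, alpha, alpha, kilo, juliet]
Final RIGHT: [delta, india, lima, foxtrot, india, alpha, golf]
i=0: L=golf, R=delta=BASE -> take LEFT -> golf
i=1: L=juliet=BASE, R=india -> take RIGHT -> india
i=2: BASE=delta L=golf R=lima all differ -> CONFLICT
i=3: BASE=lima L=alpha R=foxtrot all differ -> CONFLICT
i=4: L=alpha, R=india=BASE -> take LEFT -> alpha
i=5: L=kilo, R=alpha=BASE -> take LEFT -> kilo
i=6: L=juliet, R=golf=BASE -> take LEFT -> juliet

Answer: golf
india
<<<<<<< LEFT
golf
=======
lima
>>>>>>> RIGHT
<<<<<<< LEFT
alpha
=======
foxtrot
>>>>>>> RIGHT
alpha
kilo
juliet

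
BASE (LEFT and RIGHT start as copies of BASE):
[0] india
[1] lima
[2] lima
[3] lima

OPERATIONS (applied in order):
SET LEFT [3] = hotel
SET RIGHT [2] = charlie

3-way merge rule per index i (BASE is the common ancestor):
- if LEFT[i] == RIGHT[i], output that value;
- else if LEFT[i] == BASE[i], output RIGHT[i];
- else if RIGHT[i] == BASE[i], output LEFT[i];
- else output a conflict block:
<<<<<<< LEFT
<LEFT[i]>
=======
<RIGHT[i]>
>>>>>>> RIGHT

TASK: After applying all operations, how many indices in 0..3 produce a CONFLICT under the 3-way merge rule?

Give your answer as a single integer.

Final LEFT:  [india, lima, lima, hotel]
Final RIGHT: [india, lima, charlie, lima]
i=0: L=india R=india -> agree -> india
i=1: L=lima R=lima -> agree -> lima
i=2: L=lima=BASE, R=charlie -> take RIGHT -> charlie
i=3: L=hotel, R=lima=BASE -> take LEFT -> hotel
Conflict count: 0

Answer: 0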